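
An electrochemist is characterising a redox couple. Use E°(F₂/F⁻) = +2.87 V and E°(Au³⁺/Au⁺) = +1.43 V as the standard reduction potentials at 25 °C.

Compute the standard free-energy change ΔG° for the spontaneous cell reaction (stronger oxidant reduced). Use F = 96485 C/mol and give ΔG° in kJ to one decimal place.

F₂/F⁻ (E° = +2.87 V) is the cathode; Au³⁺/Au⁺ (E° = +1.43 V) is the anode, so E°cell = +1.44 V.
Balancing electrons gives n = 2 (lcm of 2 and 2).
ΔG° = −nFE° = −(2)(96485)(+1.44) = -277,877 J = -277.9 kJ.

-277.9 kJ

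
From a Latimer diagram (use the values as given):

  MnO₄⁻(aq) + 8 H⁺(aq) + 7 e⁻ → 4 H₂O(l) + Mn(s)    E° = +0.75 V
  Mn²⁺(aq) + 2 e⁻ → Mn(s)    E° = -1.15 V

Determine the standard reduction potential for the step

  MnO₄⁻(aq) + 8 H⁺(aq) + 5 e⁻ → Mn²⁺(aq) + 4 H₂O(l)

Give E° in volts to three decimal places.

Sequential free energies add, so n₃E°₃ = n₁E°₁ + n₂E°₂.
With n₃ = 7, and the known step contributing 2×(-1.15) V, the unknown satisfies 5·E° = 7×(+0.75) − 2×(-1.15) = +7.550.
E° = +7.550 / 5 = +1.510 V.

+1.510 V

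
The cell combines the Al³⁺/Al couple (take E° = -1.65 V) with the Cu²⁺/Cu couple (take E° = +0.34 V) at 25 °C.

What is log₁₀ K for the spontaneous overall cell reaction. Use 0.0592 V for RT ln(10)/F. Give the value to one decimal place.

201.7

Cathode: Cu²⁺/Cu; anode: Al³⁺/Al. E°cell = +1.99 V, n = 6.
log K = nE°cell / 0.0592 = (6)(+1.99) / 0.0592 = 201.7.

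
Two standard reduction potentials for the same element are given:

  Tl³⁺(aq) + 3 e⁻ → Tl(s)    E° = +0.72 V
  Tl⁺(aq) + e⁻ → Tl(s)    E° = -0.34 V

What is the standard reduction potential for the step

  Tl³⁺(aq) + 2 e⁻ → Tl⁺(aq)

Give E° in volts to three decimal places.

+1.250 V

Sequential free energies add, so n₃E°₃ = n₁E°₁ + n₂E°₂.
With n₃ = 3, and the known step contributing 1×(-0.34) V, the unknown satisfies 2·E° = 3×(+0.72) − 1×(-0.34) = +2.500.
E° = +2.500 / 2 = +1.250 V.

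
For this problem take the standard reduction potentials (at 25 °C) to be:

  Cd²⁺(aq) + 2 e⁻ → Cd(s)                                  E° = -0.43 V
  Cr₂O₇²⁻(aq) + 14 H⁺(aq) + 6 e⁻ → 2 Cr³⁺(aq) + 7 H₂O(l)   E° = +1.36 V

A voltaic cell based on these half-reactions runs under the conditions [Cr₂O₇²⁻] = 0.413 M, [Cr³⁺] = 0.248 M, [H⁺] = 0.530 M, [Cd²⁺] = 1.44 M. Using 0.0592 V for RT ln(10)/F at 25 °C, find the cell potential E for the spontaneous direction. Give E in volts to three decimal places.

Cr₂O₇²⁻/Cr³⁺ is the cathode (higher E°), Cd²⁺/Cd the anode: E°cell = +1.36 − (-0.43) = +1.79 V, n = 6.
Overall: Cr₂O₇²⁻(aq) + 14 H⁺(aq) + 3 Cd(s) → 2 Cr³⁺(aq) + 7 H₂O(l) + 3 Cd²⁺(aq)
Q = [Cr³⁺]^2·[Cd²⁺]^3 / ([Cr₂O₇²⁻]·[H⁺]^14); log Q = 3.508.
E = E° − (0.0592/n) log Q = +1.79 − (0.0592/6)(3.508) = +1.755 V.

+1.755 V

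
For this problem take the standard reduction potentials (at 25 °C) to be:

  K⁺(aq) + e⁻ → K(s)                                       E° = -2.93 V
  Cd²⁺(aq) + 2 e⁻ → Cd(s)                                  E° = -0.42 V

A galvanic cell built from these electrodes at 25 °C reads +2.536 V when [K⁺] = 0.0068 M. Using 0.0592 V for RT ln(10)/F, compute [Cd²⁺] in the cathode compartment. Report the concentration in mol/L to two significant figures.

0.00035 M

Cd²⁺/Cd is the cathode, K⁺/K the anode: E°cell = +2.51 V, n = 2.
Overall reaction: Cd²⁺(aq) + 2 K(s) → Cd(s) + 2 K⁺(aq); Q = [K⁺]^2/[Cd²⁺]^1.
From E = E° − (0.0592/n) log Q: log Q = (E° − E)·n/0.0592 = (+2.51 − (+2.536))·2/0.0592 = -0.8784.
So 1·log[Cd²⁺] = 2·log(0.0068) − log Q = -4.3350 − (-0.8784) = -3.4566; [Cd²⁺] = 10^(-3.4566) ≈ 0.00035 M.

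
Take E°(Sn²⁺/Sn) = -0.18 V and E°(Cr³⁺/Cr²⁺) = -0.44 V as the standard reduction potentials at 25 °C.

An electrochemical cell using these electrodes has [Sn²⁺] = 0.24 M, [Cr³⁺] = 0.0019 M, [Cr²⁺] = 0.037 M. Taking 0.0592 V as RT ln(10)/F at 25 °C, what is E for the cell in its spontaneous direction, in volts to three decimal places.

Sn²⁺/Sn is the cathode (higher E°), Cr³⁺/Cr²⁺ the anode: E°cell = -0.18 − (-0.44) = +0.26 V, n = 2.
Overall: Sn²⁺(aq) + 2 Cr²⁺(aq) → Sn(s) + 2 Cr³⁺(aq)
Q = [Cr³⁺]^2 / ([Sn²⁺]·[Cr²⁺]^2); log Q = -1.959.
E = E° − (0.0592/n) log Q = +0.26 − (0.0592/2)(-1.959) = +0.318 V.

+0.318 V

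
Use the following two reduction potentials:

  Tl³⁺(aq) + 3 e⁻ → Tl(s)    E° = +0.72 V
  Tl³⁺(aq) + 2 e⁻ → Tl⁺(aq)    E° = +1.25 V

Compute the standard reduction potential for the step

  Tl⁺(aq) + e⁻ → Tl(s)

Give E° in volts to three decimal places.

-0.340 V

Sequential free energies add, so n₃E°₃ = n₁E°₁ + n₂E°₂.
With n₃ = 3, and the known step contributing 2×(+1.25) V, the unknown satisfies 1·E° = 3×(+0.72) − 2×(+1.25) = -0.340.
E° = -0.340 / 1 = -0.340 V.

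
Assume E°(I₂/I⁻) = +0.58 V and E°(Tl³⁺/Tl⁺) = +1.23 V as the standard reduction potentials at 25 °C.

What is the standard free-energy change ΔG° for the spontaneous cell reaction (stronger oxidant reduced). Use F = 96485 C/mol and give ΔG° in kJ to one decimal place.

Tl³⁺/Tl⁺ (E° = +1.23 V) is the cathode; I₂/I⁻ (E° = +0.58 V) is the anode, so E°cell = +0.65 V.
Balancing electrons gives n = 2 (lcm of 2 and 2).
ΔG° = −nFE° = −(2)(96485)(+0.65) = -125,430 J = -125.4 kJ.

-125.4 kJ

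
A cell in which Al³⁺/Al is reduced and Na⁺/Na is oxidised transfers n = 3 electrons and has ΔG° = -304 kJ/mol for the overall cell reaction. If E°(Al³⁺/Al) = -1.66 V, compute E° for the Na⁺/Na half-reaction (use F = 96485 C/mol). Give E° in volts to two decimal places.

E°cell = −ΔG°/(nF) = −(-304×10³)/((3)(96485)) = +1.050 V.
Since Al³⁺/Al is the cathode and Na⁺/Na the anode, E°cell = E°(Al³⁺/Al) − E°(Na⁺/Na).
So E°(Na⁺/Na) = E°(Al³⁺/Al) − E°cell = (-1.66) − (+1.050) = -2.71 V.

-2.71 V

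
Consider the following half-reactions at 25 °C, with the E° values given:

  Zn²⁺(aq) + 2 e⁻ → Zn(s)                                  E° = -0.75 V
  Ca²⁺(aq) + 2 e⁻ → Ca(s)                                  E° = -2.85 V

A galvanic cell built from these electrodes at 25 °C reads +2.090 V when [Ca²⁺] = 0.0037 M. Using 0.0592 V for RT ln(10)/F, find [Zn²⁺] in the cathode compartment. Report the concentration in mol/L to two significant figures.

Zn²⁺/Zn is the cathode, Ca²⁺/Ca the anode: E°cell = +2.10 V, n = 2.
Overall reaction: Zn²⁺(aq) + Ca(s) → Zn(s) + Ca²⁺(aq); Q = [Ca²⁺]^1/[Zn²⁺]^1.
From E = E° − (0.0592/n) log Q: log Q = (E° − E)·n/0.0592 = (+2.10 − (+2.090))·2/0.0592 = 0.3378.
So 1·log[Zn²⁺] = 1·log(0.0037) − log Q = -2.4318 − (0.3378) = -2.7696; [Zn²⁺] = 10^(-2.7696) ≈ 0.0017 M.

0.0017 M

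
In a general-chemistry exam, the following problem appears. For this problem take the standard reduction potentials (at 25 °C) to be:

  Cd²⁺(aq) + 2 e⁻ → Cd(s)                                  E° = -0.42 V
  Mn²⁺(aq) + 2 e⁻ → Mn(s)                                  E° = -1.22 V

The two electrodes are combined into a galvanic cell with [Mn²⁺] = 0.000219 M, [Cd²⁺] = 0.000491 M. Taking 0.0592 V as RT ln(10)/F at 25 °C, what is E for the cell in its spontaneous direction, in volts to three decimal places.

+0.810 V

Cd²⁺/Cd is the cathode (higher E°), Mn²⁺/Mn the anode: E°cell = -0.42 − (-1.22) = +0.80 V, n = 2.
Overall: Cd²⁺(aq) + Mn(s) → Cd(s) + Mn²⁺(aq)
Q = [Mn²⁺] / ([Cd²⁺]); log Q = -0.351.
E = E° − (0.0592/n) log Q = +0.80 − (0.0592/2)(-0.351) = +0.810 V.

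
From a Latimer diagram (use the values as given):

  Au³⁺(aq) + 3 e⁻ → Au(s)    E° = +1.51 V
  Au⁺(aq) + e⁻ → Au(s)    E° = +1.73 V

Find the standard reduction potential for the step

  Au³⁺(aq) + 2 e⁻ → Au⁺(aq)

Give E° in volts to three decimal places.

+1.400 V

Sequential free energies add, so n₃E°₃ = n₁E°₁ + n₂E°₂.
With n₃ = 3, and the known step contributing 1×(+1.73) V, the unknown satisfies 2·E° = 3×(+1.51) − 1×(+1.73) = +2.800.
E° = +2.800 / 2 = +1.400 V.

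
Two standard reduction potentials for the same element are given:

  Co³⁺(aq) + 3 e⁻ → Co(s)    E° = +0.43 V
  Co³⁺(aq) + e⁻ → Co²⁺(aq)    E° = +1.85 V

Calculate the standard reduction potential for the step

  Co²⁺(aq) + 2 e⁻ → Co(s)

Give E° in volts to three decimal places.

-0.280 V

Sequential free energies add, so n₃E°₃ = n₁E°₁ + n₂E°₂.
With n₃ = 3, and the known step contributing 1×(+1.85) V, the unknown satisfies 2·E° = 3×(+0.43) − 1×(+1.85) = -0.560.
E° = -0.560 / 2 = -0.280 V.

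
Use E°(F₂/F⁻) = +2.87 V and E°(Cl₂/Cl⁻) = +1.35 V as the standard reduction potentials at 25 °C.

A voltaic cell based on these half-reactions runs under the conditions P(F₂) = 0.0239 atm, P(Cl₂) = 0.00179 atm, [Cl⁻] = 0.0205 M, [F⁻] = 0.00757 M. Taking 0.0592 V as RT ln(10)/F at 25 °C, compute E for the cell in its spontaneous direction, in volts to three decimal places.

+1.579 V

F₂/F⁻ is the cathode (higher E°), Cl₂/Cl⁻ the anode: E°cell = +2.87 − (+1.35) = +1.52 V, n = 2.
Overall: F₂(g) + 2 Cl⁻(aq) → 2 F⁻(aq) + Cl₂(g)
Q = [F⁻]^2·P(Cl₂) / (P(F₂)·[Cl⁻]^2); log Q = -1.991.
E = E° − (0.0592/n) log Q = +1.52 − (0.0592/2)(-1.991) = +1.579 V.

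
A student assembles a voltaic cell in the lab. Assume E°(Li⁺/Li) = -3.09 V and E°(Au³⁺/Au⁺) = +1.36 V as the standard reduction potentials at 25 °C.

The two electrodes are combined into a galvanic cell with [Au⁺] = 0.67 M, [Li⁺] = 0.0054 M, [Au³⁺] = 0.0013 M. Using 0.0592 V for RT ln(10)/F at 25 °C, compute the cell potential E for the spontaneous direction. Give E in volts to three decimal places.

Au³⁺/Au⁺ is the cathode (higher E°), Li⁺/Li the anode: E°cell = +1.36 − (-3.09) = +4.45 V, n = 2.
Overall: Au³⁺(aq) + 2 Li(s) → Au⁺(aq) + 2 Li⁺(aq)
Q = [Au⁺]·[Li⁺]^2 / ([Au³⁺]); log Q = -1.823.
E = E° − (0.0592/n) log Q = +4.45 − (0.0592/2)(-1.823) = +4.504 V.

+4.504 V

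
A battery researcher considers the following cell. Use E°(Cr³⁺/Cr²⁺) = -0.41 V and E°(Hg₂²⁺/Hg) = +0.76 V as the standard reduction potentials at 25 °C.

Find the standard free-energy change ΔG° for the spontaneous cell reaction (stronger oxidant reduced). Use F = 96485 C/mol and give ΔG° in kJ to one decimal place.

Hg₂²⁺/Hg (E° = +0.76 V) is the cathode; Cr³⁺/Cr²⁺ (E° = -0.41 V) is the anode, so E°cell = +1.17 V.
Balancing electrons gives n = 2 (lcm of 2 and 1).
ΔG° = −nFE° = −(2)(96485)(+1.17) = -225,775 J = -225.8 kJ.

-225.8 kJ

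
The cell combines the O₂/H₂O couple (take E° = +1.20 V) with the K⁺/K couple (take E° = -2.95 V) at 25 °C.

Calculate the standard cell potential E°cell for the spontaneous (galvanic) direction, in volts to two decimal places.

The O₂/H₂O couple has the higher reduction potential, so it is the cathode; K⁺/K is oxidised at the anode.
E°cell = E°(cathode) − E°(anode) = (+1.20) − (-2.95) = +4.15 V.

+4.15 V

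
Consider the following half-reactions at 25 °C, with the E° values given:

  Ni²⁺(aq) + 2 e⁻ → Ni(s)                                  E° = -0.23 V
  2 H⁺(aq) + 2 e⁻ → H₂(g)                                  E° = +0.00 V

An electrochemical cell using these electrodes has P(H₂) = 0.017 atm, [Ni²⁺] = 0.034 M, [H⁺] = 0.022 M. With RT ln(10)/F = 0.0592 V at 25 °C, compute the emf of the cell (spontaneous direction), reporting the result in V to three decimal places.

+0.228 V

H⁺/H₂ is the cathode (higher E°), Ni²⁺/Ni the anode: E°cell = +0.00 − (-0.23) = +0.23 V, n = 2.
Overall: 2 H⁺(aq) + Ni(s) → H₂(g) + Ni²⁺(aq)
Q = P(H₂)·[Ni²⁺] / ([H⁺]^2); log Q = 0.077.
E = E° − (0.0592/n) log Q = +0.23 − (0.0592/2)(0.077) = +0.228 V.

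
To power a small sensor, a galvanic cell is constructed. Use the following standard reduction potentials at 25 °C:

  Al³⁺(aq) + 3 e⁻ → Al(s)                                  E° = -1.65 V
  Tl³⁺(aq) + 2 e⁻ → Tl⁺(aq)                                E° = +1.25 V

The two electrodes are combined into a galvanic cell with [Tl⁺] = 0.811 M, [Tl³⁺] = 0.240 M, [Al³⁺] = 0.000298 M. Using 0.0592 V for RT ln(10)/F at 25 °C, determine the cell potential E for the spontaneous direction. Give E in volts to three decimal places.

+2.954 V

Tl³⁺/Tl⁺ is the cathode (higher E°), Al³⁺/Al the anode: E°cell = +1.25 − (-1.65) = +2.90 V, n = 6.
Overall: 3 Tl³⁺(aq) + 2 Al(s) → 3 Tl⁺(aq) + 2 Al³⁺(aq)
Q = [Tl⁺]^3·[Al³⁺]^2 / ([Tl³⁺]^3); log Q = -5.465.
E = E° − (0.0592/n) log Q = +2.90 − (0.0592/6)(-5.465) = +2.954 V.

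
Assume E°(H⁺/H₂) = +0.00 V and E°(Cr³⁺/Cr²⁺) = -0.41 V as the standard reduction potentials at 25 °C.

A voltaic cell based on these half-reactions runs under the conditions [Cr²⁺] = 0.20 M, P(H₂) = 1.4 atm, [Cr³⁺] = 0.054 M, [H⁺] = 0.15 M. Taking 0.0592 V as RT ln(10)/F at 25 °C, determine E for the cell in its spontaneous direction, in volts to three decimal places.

H⁺/H₂ is the cathode (higher E°), Cr³⁺/Cr²⁺ the anode: E°cell = +0.00 − (-0.41) = +0.41 V, n = 2.
Overall: 2 H⁺(aq) + 2 Cr²⁺(aq) → H₂(g) + 2 Cr³⁺(aq)
Q = P(H₂)·[Cr³⁺]^2 / ([H⁺]^2·[Cr²⁺]^2); log Q = 0.657.
E = E° − (0.0592/n) log Q = +0.41 − (0.0592/2)(0.657) = +0.391 V.

+0.391 V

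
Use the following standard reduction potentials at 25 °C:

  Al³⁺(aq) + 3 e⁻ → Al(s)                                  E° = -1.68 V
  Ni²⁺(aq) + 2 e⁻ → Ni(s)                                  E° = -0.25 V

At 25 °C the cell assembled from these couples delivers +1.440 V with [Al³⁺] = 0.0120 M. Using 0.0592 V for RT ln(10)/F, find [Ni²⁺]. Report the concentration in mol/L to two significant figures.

Ni²⁺/Ni is the cathode, Al³⁺/Al the anode: E°cell = +1.43 V, n = 6.
Overall reaction: 3 Ni²⁺(aq) + 2 Al(s) → 3 Ni(s) + 2 Al³⁺(aq); Q = [Al³⁺]^2/[Ni²⁺]^3.
From E = E° − (0.0592/n) log Q: log Q = (E° − E)·n/0.0592 = (+1.43 − (+1.440))·6/0.0592 = -1.0135.
So 3·log[Ni²⁺] = 2·log(0.012) − log Q = -3.8416 − (-1.0135) = -2.8281; log[Ni²⁺] = -2.8281 / 3 = -0.9427; [Ni²⁺] = 10^(-0.9427) ≈ 0.11 M.

0.11 M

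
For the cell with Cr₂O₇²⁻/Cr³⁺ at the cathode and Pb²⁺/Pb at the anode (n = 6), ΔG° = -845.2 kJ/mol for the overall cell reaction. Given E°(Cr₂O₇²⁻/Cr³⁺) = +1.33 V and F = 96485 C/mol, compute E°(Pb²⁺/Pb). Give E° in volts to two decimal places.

-0.13 V

E°cell = −ΔG°/(nF) = −(-845.2×10³)/((6)(96485)) = +1.460 V.
Since Cr₂O₇²⁻/Cr³⁺ is the cathode and Pb²⁺/Pb the anode, E°cell = E°(Cr₂O₇²⁻/Cr³⁺) − E°(Pb²⁺/Pb).
So E°(Pb²⁺/Pb) = E°(Cr₂O₇²⁻/Cr³⁺) − E°cell = (+1.33) − (+1.460) = -0.13 V.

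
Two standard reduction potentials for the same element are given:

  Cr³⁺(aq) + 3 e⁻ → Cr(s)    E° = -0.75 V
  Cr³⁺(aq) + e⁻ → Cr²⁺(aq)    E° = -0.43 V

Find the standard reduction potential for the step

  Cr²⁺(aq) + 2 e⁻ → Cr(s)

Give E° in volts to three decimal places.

-0.910 V

Sequential free energies add, so n₃E°₃ = n₁E°₁ + n₂E°₂.
With n₃ = 3, and the known step contributing 1×(-0.43) V, the unknown satisfies 2·E° = 3×(-0.75) − 1×(-0.43) = -1.820.
E° = -1.820 / 2 = -0.910 V.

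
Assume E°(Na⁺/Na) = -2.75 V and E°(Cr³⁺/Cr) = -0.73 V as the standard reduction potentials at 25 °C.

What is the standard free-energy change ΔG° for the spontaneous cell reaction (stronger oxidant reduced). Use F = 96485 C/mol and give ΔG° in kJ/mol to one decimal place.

-584.7 kJ/mol

Cr³⁺/Cr (E° = -0.73 V) is the cathode; Na⁺/Na (E° = -2.75 V) is the anode, so E°cell = +2.02 V.
Balancing electrons gives n = 3 (lcm of 3 and 1).
ΔG° = −nFE° = −(3)(96485)(+2.02) = -584,699 J = -584.7 kJ/mol.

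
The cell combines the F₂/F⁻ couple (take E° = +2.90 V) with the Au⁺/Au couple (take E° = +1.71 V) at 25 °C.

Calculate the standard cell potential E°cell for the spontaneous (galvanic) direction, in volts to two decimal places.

The F₂/F⁻ couple has the higher reduction potential, so it is the cathode; Au⁺/Au is oxidised at the anode.
E°cell = E°(cathode) − E°(anode) = (+2.90) − (+1.71) = +1.19 V.

+1.19 V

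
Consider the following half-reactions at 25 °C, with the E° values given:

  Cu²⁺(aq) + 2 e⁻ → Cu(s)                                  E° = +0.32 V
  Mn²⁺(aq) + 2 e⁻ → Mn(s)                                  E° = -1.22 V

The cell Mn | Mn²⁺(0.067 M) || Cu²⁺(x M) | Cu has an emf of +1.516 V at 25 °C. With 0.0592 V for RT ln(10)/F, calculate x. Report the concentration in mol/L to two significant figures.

Cu²⁺/Cu is the cathode, Mn²⁺/Mn the anode: E°cell = +1.54 V, n = 2.
Overall reaction: Cu²⁺(aq) + Mn(s) → Cu(s) + Mn²⁺(aq); Q = [Mn²⁺]^1/[Cu²⁺]^1.
From E = E° − (0.0592/n) log Q: log Q = (E° − E)·n/0.0592 = (+1.54 − (+1.516))·2/0.0592 = 0.8108.
So 1·log[Cu²⁺] = 1·log(0.067) − log Q = -1.1739 − (0.8108) = -1.9847; [Cu²⁺] = 10^(-1.9847) ≈ 0.010 M.

0.010 M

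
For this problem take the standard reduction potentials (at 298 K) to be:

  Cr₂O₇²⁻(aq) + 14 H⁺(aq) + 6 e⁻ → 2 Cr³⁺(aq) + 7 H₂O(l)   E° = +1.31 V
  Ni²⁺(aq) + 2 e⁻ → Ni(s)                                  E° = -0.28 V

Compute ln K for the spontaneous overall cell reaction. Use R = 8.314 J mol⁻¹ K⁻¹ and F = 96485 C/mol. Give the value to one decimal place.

371.5

Cathode: Cr₂O₇²⁻/Cr³⁺; anode: Ni²⁺/Ni. E°cell = (+1.31) − (-0.28) = +1.59 V, with n = 6.
ΔG° = −nFE° = −RT ln K, so ln K = nFE°/(RT) = (6)(96485)(+1.59) / ((8.314)(298)) = 371.520.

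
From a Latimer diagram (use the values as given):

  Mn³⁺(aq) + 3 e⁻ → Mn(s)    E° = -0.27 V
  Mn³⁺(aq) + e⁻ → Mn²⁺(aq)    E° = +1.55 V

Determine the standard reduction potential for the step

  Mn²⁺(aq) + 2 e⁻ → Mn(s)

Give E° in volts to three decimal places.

-1.180 V

Sequential free energies add, so n₃E°₃ = n₁E°₁ + n₂E°₂.
With n₃ = 3, and the known step contributing 1×(+1.55) V, the unknown satisfies 2·E° = 3×(-0.27) − 1×(+1.55) = -2.360.
E° = -2.360 / 2 = -1.180 V.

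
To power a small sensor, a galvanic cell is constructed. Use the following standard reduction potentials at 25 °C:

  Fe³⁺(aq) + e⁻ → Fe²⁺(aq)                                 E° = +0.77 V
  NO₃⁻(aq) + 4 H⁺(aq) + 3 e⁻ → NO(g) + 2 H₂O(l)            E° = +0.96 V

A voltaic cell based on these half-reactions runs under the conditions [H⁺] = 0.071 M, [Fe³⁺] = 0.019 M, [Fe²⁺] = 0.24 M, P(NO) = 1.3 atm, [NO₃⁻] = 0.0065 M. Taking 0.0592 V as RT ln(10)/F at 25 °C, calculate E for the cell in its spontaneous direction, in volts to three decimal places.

NO₃⁻/NO is the cathode (higher E°), Fe³⁺/Fe²⁺ the anode: E°cell = +0.96 − (+0.77) = +0.19 V, n = 3.
Overall: NO₃⁻(aq) + 4 H⁺(aq) + 3 Fe²⁺(aq) → NO(g) + 2 H₂O(l) + 3 Fe³⁺(aq)
Q = P(NO)·[Fe³⁺]^3 / ([NO₃⁻]·[H⁺]^4·[Fe²⁺]^3); log Q = 3.592.
E = E° − (0.0592/n) log Q = +0.19 − (0.0592/3)(3.592) = +0.119 V.

+0.119 V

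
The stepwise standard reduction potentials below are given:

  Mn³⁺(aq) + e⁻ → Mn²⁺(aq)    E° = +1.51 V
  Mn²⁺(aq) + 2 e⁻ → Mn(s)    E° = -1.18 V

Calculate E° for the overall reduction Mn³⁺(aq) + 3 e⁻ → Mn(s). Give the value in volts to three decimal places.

Since ΔG° = −nFE° is additive over sequential reductions, n₃E°₃ = n₁E°₁ + n₂E°₂.
E°₃ = (1×+1.51 + 2×-1.18) / 3 = (-0.850) / 3 = -0.283 V.
E° values themselves are not directly additive — weighting by electron count is essential.

-0.283 V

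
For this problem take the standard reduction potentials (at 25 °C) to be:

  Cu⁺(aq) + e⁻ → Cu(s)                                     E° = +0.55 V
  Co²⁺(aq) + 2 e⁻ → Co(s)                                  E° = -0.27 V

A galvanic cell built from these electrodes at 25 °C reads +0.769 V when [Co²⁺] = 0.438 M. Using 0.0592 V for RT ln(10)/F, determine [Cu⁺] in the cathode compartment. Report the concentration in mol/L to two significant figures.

0.091 M

Cu⁺/Cu is the cathode, Co²⁺/Co the anode: E°cell = +0.82 V, n = 2.
Overall reaction: 2 Cu⁺(aq) + Co(s) → 2 Cu(s) + Co²⁺(aq); Q = [Co²⁺]^1/[Cu⁺]^2.
From E = E° − (0.0592/n) log Q: log Q = (E° − E)·n/0.0592 = (+0.82 − (+0.769))·2/0.0592 = 1.7230.
So 2·log[Cu⁺] = 1·log(0.438) − log Q = -0.3585 − (1.7230) = -2.0815; log[Cu⁺] = -2.0815 / 2 = -1.0408; [Cu⁺] = 10^(-1.0408) ≈ 0.091 M.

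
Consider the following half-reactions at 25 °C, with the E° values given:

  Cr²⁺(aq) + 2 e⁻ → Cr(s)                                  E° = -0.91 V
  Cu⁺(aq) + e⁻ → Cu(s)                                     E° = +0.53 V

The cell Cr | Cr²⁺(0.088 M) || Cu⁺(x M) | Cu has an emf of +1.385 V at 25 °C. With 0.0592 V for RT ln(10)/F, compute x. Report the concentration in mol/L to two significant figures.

Cu⁺/Cu is the cathode, Cr²⁺/Cr the anode: E°cell = +1.44 V, n = 2.
Overall reaction: 2 Cu⁺(aq) + Cr(s) → 2 Cu(s) + Cr²⁺(aq); Q = [Cr²⁺]^1/[Cu⁺]^2.
From E = E° − (0.0592/n) log Q: log Q = (E° − E)·n/0.0592 = (+1.44 − (+1.385))·2/0.0592 = 1.8581.
So 2·log[Cu⁺] = 1·log(0.088) − log Q = -1.0555 − (1.8581) = -2.9136; log[Cu⁺] = -2.9136 / 2 = -1.4568; [Cu⁺] = 10^(-1.4568) ≈ 0.035 M.

0.035 M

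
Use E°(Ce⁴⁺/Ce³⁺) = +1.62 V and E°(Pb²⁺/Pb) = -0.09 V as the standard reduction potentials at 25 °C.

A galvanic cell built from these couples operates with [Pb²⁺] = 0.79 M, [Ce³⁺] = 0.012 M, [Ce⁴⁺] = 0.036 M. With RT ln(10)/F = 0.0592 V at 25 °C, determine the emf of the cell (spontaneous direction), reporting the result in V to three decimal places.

+1.741 V

Ce⁴⁺/Ce³⁺ is the cathode (higher E°), Pb²⁺/Pb the anode: E°cell = +1.62 − (-0.09) = +1.71 V, n = 2.
Overall: 2 Ce⁴⁺(aq) + Pb(s) → 2 Ce³⁺(aq) + Pb²⁺(aq)
Q = [Ce³⁺]^2·[Pb²⁺] / ([Ce⁴⁺]^2); log Q = -1.057.
E = E° − (0.0592/n) log Q = +1.71 − (0.0592/2)(-1.057) = +1.741 V.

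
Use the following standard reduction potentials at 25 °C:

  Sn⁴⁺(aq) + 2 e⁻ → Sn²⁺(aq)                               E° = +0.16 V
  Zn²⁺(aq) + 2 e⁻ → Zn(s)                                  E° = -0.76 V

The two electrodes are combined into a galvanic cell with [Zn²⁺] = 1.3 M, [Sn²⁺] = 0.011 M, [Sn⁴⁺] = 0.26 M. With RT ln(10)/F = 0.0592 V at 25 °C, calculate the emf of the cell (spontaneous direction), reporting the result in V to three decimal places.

+0.957 V

Sn⁴⁺/Sn²⁺ is the cathode (higher E°), Zn²⁺/Zn the anode: E°cell = +0.16 − (-0.76) = +0.92 V, n = 2.
Overall: Sn⁴⁺(aq) + Zn(s) → Sn²⁺(aq) + Zn²⁺(aq)
Q = [Sn²⁺]·[Zn²⁺] / ([Sn⁴⁺]); log Q = -1.260.
E = E° − (0.0592/n) log Q = +0.92 − (0.0592/2)(-1.260) = +0.957 V.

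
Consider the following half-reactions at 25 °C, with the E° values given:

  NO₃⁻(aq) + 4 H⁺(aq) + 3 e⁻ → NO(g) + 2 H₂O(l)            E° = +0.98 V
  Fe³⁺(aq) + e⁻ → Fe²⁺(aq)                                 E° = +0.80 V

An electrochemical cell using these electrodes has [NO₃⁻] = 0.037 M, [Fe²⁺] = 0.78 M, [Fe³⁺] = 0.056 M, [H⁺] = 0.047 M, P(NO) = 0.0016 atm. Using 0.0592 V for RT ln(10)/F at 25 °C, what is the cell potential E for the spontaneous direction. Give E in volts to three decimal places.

+0.170 V

NO₃⁻/NO is the cathode (higher E°), Fe³⁺/Fe²⁺ the anode: E°cell = +0.98 − (+0.80) = +0.18 V, n = 3.
Overall: NO₃⁻(aq) + 4 H⁺(aq) + 3 Fe²⁺(aq) → NO(g) + 2 H₂O(l) + 3 Fe³⁺(aq)
Q = P(NO)·[Fe³⁺]^3 / ([NO₃⁻]·[H⁺]^4·[Fe²⁺]^3); log Q = 0.516.
E = E° − (0.0592/n) log Q = +0.18 − (0.0592/3)(0.516) = +0.170 V.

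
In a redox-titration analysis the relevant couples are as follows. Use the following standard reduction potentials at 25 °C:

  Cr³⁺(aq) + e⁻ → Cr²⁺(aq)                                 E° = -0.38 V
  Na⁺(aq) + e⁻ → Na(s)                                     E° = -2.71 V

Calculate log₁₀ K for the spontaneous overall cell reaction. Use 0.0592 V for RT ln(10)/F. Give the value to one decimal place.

Cathode: Cr³⁺/Cr²⁺; anode: Na⁺/Na. E°cell = +2.33 V, n = 1.
log K = nE°cell / 0.0592 = (1)(+2.33) / 0.0592 = 39.4.

39.4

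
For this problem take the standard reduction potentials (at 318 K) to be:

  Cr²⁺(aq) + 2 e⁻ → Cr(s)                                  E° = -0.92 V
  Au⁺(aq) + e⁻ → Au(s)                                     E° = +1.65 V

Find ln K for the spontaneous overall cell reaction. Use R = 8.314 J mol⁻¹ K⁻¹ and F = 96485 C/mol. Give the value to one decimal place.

Cathode: Au⁺/Au; anode: Cr²⁺/Cr. E°cell = (+1.65) − (-0.92) = +2.57 V, with n = 2.
ΔG° = −nFE° = −RT ln K, so ln K = nFE°/(RT) = (2)(96485)(+2.57) / ((8.314)(318)) = 187.580.

187.6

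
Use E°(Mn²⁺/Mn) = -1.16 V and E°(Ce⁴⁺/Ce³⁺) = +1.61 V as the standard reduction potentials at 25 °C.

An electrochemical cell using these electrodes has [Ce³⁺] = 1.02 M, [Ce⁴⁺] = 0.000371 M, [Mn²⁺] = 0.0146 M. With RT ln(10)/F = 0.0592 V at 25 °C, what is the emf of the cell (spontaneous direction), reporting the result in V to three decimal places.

Ce⁴⁺/Ce³⁺ is the cathode (higher E°), Mn²⁺/Mn the anode: E°cell = +1.61 − (-1.16) = +2.77 V, n = 2.
Overall: 2 Ce⁴⁺(aq) + Mn(s) → 2 Ce³⁺(aq) + Mn²⁺(aq)
Q = [Ce³⁺]^2·[Mn²⁺] / ([Ce⁴⁺]^2); log Q = 5.043.
E = E° − (0.0592/n) log Q = +2.77 − (0.0592/2)(5.043) = +2.621 V.

+2.621 V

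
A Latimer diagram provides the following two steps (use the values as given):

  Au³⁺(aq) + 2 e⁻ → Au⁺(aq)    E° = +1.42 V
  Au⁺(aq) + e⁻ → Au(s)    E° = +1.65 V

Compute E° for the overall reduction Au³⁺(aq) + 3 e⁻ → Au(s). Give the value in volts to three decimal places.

Adding the free-energy changes (−nFE°) of the two steps gives −n₃FE°₃ = −n₁FE°₁ − n₂FE°₂.
E°₃ = (2×+1.42 + 1×+1.65) / 3 = (+4.490) / 3 = +1.497 V.

+1.497 V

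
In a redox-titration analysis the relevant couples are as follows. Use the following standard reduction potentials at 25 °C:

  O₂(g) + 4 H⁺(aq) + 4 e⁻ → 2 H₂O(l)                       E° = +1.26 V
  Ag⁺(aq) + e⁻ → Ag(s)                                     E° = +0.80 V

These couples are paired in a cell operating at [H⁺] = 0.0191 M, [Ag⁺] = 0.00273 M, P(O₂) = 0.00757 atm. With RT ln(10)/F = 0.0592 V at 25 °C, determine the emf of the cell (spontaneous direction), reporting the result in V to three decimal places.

+0.479 V

O₂/H₂O is the cathode (higher E°), Ag⁺/Ag the anode: E°cell = +1.26 − (+0.80) = +0.46 V, n = 4.
Overall: O₂(g) + 4 H⁺(aq) + 4 Ag(s) → 2 H₂O(l) + 4 Ag⁺(aq)
Q = [Ag⁺]^4 / (P(O₂)·[H⁺]^4); log Q = -1.259.
E = E° − (0.0592/n) log Q = +0.46 − (0.0592/4)(-1.259) = +0.479 V.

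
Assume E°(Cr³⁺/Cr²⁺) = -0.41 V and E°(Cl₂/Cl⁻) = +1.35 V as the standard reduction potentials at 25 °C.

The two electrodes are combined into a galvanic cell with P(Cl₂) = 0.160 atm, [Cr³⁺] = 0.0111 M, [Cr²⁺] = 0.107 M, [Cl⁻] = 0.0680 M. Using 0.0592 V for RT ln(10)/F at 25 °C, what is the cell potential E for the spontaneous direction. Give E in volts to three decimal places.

+1.864 V

Cl₂/Cl⁻ is the cathode (higher E°), Cr³⁺/Cr²⁺ the anode: E°cell = +1.35 − (-0.41) = +1.76 V, n = 2.
Overall: Cl₂(g) + 2 Cr²⁺(aq) → 2 Cl⁻(aq) + 2 Cr³⁺(aq)
Q = [Cl⁻]^2·[Cr³⁺]^2 / (P(Cl₂)·[Cr²⁺]^2); log Q = -3.507.
E = E° − (0.0592/n) log Q = +1.76 − (0.0592/2)(-3.507) = +1.864 V.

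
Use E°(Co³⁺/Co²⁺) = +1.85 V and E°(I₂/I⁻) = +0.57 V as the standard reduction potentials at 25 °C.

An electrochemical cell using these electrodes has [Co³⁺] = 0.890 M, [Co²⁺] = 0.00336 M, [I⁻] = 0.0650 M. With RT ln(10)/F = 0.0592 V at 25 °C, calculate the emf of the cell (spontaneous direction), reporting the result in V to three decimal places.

Co³⁺/Co²⁺ is the cathode (higher E°), I₂/I⁻ the anode: E°cell = +1.85 − (+0.57) = +1.28 V, n = 2.
Overall: 2 Co³⁺(aq) + 2 I⁻(aq) → 2 Co²⁺(aq) + I₂(s)
Q = [Co²⁺]^2 / ([Co³⁺]^2·[I⁻]^2); log Q = -2.472.
E = E° − (0.0592/n) log Q = +1.28 − (0.0592/2)(-2.472) = +1.353 V.

+1.353 V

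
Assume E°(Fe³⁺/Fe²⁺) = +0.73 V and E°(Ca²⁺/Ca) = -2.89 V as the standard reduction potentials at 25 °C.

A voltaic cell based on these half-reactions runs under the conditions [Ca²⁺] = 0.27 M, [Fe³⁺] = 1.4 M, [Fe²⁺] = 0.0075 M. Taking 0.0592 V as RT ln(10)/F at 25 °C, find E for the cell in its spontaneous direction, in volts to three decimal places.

+3.771 V

Fe³⁺/Fe²⁺ is the cathode (higher E°), Ca²⁺/Ca the anode: E°cell = +0.73 − (-2.89) = +3.62 V, n = 2.
Overall: 2 Fe³⁺(aq) + Ca(s) → 2 Fe²⁺(aq) + Ca²⁺(aq)
Q = [Fe²⁺]^2·[Ca²⁺] / ([Fe³⁺]^2); log Q = -5.111.
E = E° − (0.0592/n) log Q = +3.62 − (0.0592/2)(-5.111) = +3.771 V.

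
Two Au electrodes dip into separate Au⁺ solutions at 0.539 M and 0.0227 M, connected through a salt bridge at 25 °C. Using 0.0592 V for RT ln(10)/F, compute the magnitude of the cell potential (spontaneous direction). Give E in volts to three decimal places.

+0.081 V

For a concentration cell E°cell = 0. The 0.539 M side is the cathode (reduction is favoured where [Au⁺] is higher).
With n = 1, E = −(0.0592/1) log([Au⁺]ₐₙ/[Au⁺]꜀ₐₜ) = −(0.0592/1) log(0.0227/0.539) = −(0.0592/1)(-1.376) = +0.081 V.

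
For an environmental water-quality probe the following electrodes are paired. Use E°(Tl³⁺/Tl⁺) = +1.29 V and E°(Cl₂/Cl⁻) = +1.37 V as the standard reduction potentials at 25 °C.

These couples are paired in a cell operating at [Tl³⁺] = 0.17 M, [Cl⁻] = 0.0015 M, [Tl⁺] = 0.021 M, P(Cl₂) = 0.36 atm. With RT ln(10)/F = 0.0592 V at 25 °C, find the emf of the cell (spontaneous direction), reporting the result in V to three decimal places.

+0.207 V

Cl₂/Cl⁻ is the cathode (higher E°), Tl³⁺/Tl⁺ the anode: E°cell = +1.37 − (+1.29) = +0.08 V, n = 2.
Overall: Cl₂(g) + Tl⁺(aq) → 2 Cl⁻(aq) + Tl³⁺(aq)
Q = [Cl⁻]^2·[Tl³⁺] / (P(Cl₂)·[Tl⁺]); log Q = -4.296.
E = E° − (0.0592/n) log Q = +0.08 − (0.0592/2)(-4.296) = +0.207 V.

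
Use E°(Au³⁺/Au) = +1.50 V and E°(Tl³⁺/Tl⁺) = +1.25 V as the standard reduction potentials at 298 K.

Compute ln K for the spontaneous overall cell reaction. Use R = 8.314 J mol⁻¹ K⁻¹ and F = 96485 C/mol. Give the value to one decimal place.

Cathode: Au³⁺/Au; anode: Tl³⁺/Tl⁺. E°cell = (+1.50) − (+1.25) = +0.25 V, with n = 6.
ΔG° = −nFE° = −RT ln K, so ln K = nFE°/(RT) = (6)(96485)(+0.25) / ((8.314)(298)) = 58.415.

58.4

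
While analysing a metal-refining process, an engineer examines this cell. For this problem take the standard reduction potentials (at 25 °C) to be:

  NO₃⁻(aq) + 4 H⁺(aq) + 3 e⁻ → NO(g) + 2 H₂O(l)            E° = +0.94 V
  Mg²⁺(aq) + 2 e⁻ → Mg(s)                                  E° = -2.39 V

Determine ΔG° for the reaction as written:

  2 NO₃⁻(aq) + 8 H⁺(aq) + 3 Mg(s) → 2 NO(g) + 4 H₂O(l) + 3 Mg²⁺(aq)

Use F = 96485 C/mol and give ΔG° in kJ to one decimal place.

As written, NO₃⁻/NO is reduced (cathode) and Mg²⁺/Mg is oxidised (anode), so E°cell = (+0.94) − (-2.39) = +3.33 V.
Balancing electrons gives n = 6.
ΔG° = −nFE° = −(6)(96485)(+3.33) = -1,927,770 J = -1927.8 kJ.

-1927.8 kJ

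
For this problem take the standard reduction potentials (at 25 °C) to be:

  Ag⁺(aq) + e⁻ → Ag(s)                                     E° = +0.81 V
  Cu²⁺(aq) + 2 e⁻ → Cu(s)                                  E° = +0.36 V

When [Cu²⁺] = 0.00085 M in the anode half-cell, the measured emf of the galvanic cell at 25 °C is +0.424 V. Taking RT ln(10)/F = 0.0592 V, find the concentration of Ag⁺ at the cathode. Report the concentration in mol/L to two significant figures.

Ag⁺/Ag is the cathode, Cu²⁺/Cu the anode: E°cell = +0.45 V, n = 2.
Overall reaction: 2 Ag⁺(aq) + Cu(s) → 2 Ag(s) + Cu²⁺(aq); Q = [Cu²⁺]^1/[Ag⁺]^2.
From E = E° − (0.0592/n) log Q: log Q = (E° − E)·n/0.0592 = (+0.45 − (+0.424))·2/0.0592 = 0.8784.
So 2·log[Ag⁺] = 1·log(0.00085) − log Q = -3.0706 − (0.8784) = -3.9490; log[Ag⁺] = -3.9490 / 2 = -1.9745; [Ag⁺] = 10^(-1.9745) ≈ 0.011 M.

0.011 M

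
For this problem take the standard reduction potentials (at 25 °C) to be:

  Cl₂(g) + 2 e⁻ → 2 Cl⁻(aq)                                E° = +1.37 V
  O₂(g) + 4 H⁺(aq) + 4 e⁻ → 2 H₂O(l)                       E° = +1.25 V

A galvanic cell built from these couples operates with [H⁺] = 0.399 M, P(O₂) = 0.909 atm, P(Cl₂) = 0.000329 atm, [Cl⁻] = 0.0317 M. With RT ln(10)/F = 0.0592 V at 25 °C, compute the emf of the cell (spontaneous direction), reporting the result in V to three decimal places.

Cl₂/Cl⁻ is the cathode (higher E°), O₂/H₂O the anode: E°cell = +1.37 − (+1.25) = +0.12 V, n = 4.
Overall: 2 Cl₂(g) + 2 H₂O(l) → 4 Cl⁻(aq) + O₂(g) + 4 H⁺(aq)
Q = [Cl⁻]^4·P(O₂)·[H⁺]^4 / (P(Cl₂)^2); log Q = -0.668.
E = E° − (0.0592/n) log Q = +0.12 − (0.0592/4)(-0.668) = +0.130 V.

+0.130 V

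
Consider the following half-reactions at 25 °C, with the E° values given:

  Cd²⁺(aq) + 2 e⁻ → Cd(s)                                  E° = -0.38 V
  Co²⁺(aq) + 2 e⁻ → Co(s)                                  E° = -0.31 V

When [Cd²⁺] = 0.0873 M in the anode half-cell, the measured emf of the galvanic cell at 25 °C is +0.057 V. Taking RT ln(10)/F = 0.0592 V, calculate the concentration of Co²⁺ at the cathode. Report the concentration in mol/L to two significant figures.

0.032 M

Co²⁺/Co is the cathode, Cd²⁺/Cd the anode: E°cell = +0.07 V, n = 2.
Overall reaction: Co²⁺(aq) + Cd(s) → Co(s) + Cd²⁺(aq); Q = [Cd²⁺]^1/[Co²⁺]^1.
From E = E° − (0.0592/n) log Q: log Q = (E° − E)·n/0.0592 = (+0.07 − (+0.057))·2/0.0592 = 0.4392.
So 1·log[Co²⁺] = 1·log(0.0873) − log Q = -1.0590 − (0.4392) = -1.4982; [Co²⁺] = 10^(-1.4982) ≈ 0.032 M.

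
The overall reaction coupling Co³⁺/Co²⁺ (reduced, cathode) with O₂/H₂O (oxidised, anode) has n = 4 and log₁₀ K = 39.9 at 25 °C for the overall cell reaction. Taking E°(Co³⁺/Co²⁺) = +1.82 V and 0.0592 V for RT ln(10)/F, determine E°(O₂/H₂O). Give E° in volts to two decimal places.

+1.23 V

E°cell = (0.0592/n)·log K = (0.0592/4)(39.9) = +0.591 V.
Since Co³⁺/Co²⁺ is the cathode and O₂/H₂O the anode, E°cell = E°(Co³⁺/Co²⁺) − E°(O₂/H₂O).
So E°(O₂/H₂O) = E°(Co³⁺/Co²⁺) − E°cell = (+1.82) − (+0.591) = +1.23 V.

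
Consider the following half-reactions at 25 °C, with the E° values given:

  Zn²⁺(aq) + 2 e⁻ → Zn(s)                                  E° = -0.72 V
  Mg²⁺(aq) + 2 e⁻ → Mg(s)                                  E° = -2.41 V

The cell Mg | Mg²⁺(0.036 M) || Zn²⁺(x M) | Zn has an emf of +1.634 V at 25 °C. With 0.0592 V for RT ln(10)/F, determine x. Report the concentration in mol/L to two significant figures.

0.00046 M

Zn²⁺/Zn is the cathode, Mg²⁺/Mg the anode: E°cell = +1.69 V, n = 2.
Overall reaction: Zn²⁺(aq) + Mg(s) → Zn(s) + Mg²⁺(aq); Q = [Mg²⁺]^1/[Zn²⁺]^1.
From E = E° − (0.0592/n) log Q: log Q = (E° − E)·n/0.0592 = (+1.69 − (+1.634))·2/0.0592 = 1.8919.
So 1·log[Zn²⁺] = 1·log(0.036) − log Q = -1.4437 − (1.8919) = -3.3356; [Zn²⁺] = 10^(-3.3356) ≈ 0.00046 M.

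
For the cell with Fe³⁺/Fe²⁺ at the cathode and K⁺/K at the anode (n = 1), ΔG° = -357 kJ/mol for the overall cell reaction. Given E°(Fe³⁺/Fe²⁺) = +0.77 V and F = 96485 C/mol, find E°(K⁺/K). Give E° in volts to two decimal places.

-2.93 V

E°cell = −ΔG°/(nF) = −(-357×10³)/((1)(96485)) = +3.700 V.
Since Fe³⁺/Fe²⁺ is the cathode and K⁺/K the anode, E°cell = E°(Fe³⁺/Fe²⁺) − E°(K⁺/K).
So E°(K⁺/K) = E°(Fe³⁺/Fe²⁺) − E°cell = (+0.77) − (+3.700) = -2.93 V.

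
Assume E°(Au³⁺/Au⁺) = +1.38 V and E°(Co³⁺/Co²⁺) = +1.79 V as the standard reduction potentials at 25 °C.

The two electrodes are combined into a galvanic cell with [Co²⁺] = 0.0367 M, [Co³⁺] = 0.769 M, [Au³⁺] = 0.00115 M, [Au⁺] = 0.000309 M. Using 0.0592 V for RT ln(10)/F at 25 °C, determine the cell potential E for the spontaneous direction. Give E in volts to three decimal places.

+0.471 V

Co³⁺/Co²⁺ is the cathode (higher E°), Au³⁺/Au⁺ the anode: E°cell = +1.79 − (+1.38) = +0.41 V, n = 2.
Overall: 2 Co³⁺(aq) + Au⁺(aq) → 2 Co²⁺(aq) + Au³⁺(aq)
Q = [Co²⁺]^2·[Au³⁺] / ([Co³⁺]^2·[Au⁺]); log Q = -2.072.
E = E° − (0.0592/n) log Q = +0.41 − (0.0592/2)(-2.072) = +0.471 V.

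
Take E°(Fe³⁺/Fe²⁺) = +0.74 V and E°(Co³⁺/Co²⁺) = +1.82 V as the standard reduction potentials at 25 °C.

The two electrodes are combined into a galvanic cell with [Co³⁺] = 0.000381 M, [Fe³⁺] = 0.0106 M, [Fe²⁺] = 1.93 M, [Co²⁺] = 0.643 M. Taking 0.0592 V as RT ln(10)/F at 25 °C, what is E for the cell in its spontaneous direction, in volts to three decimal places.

Co³⁺/Co²⁺ is the cathode (higher E°), Fe³⁺/Fe²⁺ the anode: E°cell = +1.82 − (+0.74) = +1.08 V, n = 1.
Overall: Co³⁺(aq) + Fe²⁺(aq) → Co²⁺(aq) + Fe³⁺(aq)
Q = [Co²⁺]·[Fe³⁺] / ([Co³⁺]·[Fe²⁺]); log Q = 0.967.
E = E° − (0.0592/n) log Q = +1.08 − (0.0592/1)(0.967) = +1.023 V.

+1.023 V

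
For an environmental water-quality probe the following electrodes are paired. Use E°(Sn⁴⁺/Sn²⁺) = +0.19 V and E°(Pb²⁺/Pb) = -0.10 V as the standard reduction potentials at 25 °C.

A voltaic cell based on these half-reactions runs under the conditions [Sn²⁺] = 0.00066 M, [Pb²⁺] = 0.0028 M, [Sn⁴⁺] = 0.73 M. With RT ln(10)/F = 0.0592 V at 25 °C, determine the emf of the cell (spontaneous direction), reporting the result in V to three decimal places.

Sn⁴⁺/Sn²⁺ is the cathode (higher E°), Pb²⁺/Pb the anode: E°cell = +0.19 − (-0.10) = +0.29 V, n = 2.
Overall: Sn⁴⁺(aq) + Pb(s) → Sn²⁺(aq) + Pb²⁺(aq)
Q = [Sn²⁺]·[Pb²⁺] / ([Sn⁴⁺]); log Q = -5.597.
E = E° − (0.0592/n) log Q = +0.29 − (0.0592/2)(-5.597) = +0.456 V.

+0.456 V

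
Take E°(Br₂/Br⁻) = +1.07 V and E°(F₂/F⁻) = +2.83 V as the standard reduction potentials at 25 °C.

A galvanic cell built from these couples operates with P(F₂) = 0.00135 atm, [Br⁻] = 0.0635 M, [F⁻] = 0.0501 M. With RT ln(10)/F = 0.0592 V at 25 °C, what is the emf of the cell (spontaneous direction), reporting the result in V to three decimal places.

+1.681 V

F₂/F⁻ is the cathode (higher E°), Br₂/Br⁻ the anode: E°cell = +2.83 − (+1.07) = +1.76 V, n = 2.
Overall: F₂(g) + 2 Br⁻(aq) → 2 F⁻(aq) + Br₂(l)
Q = [F⁻]^2 / (P(F₂)·[Br⁻]^2); log Q = 2.664.
E = E° − (0.0592/n) log Q = +1.76 − (0.0592/2)(2.664) = +1.681 V.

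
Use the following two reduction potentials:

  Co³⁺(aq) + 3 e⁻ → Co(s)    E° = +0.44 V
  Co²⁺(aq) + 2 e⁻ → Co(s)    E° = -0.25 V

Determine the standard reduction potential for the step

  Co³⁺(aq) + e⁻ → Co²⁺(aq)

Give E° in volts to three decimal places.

+1.820 V

Sequential free energies add, so n₃E°₃ = n₁E°₁ + n₂E°₂.
With n₃ = 3, and the known step contributing 2×(-0.25) V, the unknown satisfies 1·E° = 3×(+0.44) − 2×(-0.25) = +1.820.
E° = +1.820 / 1 = +1.820 V.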